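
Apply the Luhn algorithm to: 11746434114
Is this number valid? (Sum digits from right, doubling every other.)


Luhn sum = 50
50 mod 10 = 0

Valid (Luhn sum mod 10 = 0)


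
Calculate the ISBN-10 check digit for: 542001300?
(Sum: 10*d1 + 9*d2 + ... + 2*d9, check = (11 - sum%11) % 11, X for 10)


Weighted sum: 119
119 mod 11 = 9

Check digit: 2


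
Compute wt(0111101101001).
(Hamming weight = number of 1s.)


Counting 1s in 0111101101001

8


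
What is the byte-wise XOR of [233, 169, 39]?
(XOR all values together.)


XOR chain: 233 ^ 169 ^ 39 = 103

103


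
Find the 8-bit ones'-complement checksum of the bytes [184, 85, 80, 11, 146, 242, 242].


Sum = 990 mod 256 = 222
Complement = 33

33


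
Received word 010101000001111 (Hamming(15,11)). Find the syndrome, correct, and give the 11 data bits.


Syndrome = 0: no error detected

Data: 00100001111 (no errors)


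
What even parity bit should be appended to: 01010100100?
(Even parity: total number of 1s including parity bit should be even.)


Number of 1s in data: 4
Parity bit: 0

0


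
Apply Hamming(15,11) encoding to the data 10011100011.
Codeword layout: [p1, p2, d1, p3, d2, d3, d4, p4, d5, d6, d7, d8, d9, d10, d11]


Parity bits: p1=0, p2=1, p3=1, p4=0

011100101100011


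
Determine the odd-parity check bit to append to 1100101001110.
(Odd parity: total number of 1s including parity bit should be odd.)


Number of 1s in data: 7
Parity bit: 0

0


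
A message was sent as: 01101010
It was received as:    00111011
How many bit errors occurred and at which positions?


XOR: 01010001

3 error(s) at position(s): 1, 3, 7


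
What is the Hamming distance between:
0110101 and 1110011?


XOR: 1000110
Count of 1s: 3

3


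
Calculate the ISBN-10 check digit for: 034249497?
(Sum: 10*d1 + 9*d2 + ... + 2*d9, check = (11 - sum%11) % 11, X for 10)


Weighted sum: 199
199 mod 11 = 1

Check digit: X


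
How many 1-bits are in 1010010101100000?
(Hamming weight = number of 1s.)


Counting 1s in 1010010101100000

6


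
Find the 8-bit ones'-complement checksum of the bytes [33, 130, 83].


Sum = 246 mod 256 = 246
Complement = 9

9


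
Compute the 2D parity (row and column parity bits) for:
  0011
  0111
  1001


Row parities: 010
Column parities: 1101

Row P: 010, Col P: 1101, Corner: 1


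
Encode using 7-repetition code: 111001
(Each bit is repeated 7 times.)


Each bit -> 7 copies

111111111111111111111000000000000001111111


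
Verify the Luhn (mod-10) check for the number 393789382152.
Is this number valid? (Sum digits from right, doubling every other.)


Luhn sum = 66
66 mod 10 = 6

Invalid (Luhn sum mod 10 = 6)


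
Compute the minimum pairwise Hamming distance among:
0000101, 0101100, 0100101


Comparing all pairs, minimum distance: 1
Can detect 0 errors, correct 0 errors

1


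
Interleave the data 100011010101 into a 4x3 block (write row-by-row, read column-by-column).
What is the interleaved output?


Matrix:
  100
  011
  010
  101
Read columns: 100101100101

100101100101


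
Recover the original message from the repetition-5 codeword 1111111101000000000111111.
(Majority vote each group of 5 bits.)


Groups: 11111, 11101, 00000, 00001, 11111
Majority votes: 11001

11001


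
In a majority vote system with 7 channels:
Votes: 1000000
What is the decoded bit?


Ones: 1 out of 7
Threshold: 4

0 (1/7 voted 1)


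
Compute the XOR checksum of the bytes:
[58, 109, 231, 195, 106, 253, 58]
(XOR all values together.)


XOR chain: 58 ^ 109 ^ 231 ^ 195 ^ 106 ^ 253 ^ 58 = 222

222


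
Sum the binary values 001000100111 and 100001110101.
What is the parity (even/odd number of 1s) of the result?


001000100111 = 551
100001110101 = 2165
Sum = 2716 = 101010011100
1s count = 6

even parity (6 ones in 101010011100)


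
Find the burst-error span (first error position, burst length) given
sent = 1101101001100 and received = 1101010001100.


XOR: 0000111000000

Burst at position 4, length 3


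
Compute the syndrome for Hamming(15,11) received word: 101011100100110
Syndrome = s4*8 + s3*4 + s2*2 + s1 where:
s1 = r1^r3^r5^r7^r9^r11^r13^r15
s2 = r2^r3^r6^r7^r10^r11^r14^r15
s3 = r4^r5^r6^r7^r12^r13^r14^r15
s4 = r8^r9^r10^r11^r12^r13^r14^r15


s1=1, s2=1, s3=1, s4=1

Syndrome = 15 (error at position 15)


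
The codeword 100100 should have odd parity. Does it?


Number of 1s: 2

No, parity error (2 ones)


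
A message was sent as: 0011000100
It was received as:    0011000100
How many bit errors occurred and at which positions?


XOR: 0000000000

0 errors (received matches sent)


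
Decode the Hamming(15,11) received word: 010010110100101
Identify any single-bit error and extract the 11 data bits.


Syndrome = 0: no error detected

Data: 01010100101 (no errors)


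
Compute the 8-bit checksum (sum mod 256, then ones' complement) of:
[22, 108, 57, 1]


Sum = 188 mod 256 = 188
Complement = 67

67


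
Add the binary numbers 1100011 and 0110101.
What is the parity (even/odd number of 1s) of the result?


1100011 = 99
0110101 = 53
Sum = 152 = 10011000
1s count = 3

odd parity (3 ones in 10011000)


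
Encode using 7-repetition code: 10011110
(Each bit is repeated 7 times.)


Each bit -> 7 copies

11111110000000000000011111111111111111111111111110000000


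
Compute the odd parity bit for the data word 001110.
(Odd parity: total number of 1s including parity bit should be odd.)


Number of 1s in data: 3
Parity bit: 0

0


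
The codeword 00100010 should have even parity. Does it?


Number of 1s: 2

Yes, parity is correct (2 ones)


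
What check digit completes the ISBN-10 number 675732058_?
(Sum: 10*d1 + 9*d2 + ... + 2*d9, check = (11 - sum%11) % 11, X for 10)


Weighted sum: 271
271 mod 11 = 7

Check digit: 4


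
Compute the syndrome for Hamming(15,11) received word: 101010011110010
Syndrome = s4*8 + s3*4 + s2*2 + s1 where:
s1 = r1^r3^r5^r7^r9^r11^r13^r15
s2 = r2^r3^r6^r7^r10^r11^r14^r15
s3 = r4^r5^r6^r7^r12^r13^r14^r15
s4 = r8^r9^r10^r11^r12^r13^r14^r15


s1=1, s2=0, s3=0, s4=1

Syndrome = 9 (error at position 9)


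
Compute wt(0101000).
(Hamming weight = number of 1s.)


Counting 1s in 0101000

2


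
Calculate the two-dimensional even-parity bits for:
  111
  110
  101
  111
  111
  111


Row parities: 100111
Column parities: 011

Row P: 100111, Col P: 011, Corner: 0


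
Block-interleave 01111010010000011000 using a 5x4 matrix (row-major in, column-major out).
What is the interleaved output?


Matrix:
  0111
  1010
  0100
  0001
  1000
Read columns: 01001101001100010010

01001101001100010010


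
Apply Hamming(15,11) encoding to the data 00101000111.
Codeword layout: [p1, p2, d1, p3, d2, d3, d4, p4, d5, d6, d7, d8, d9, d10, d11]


Parity bits: p1=1, p2=1, p3=0, p4=0

110001001000111


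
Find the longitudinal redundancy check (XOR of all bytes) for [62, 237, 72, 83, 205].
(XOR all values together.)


XOR chain: 62 ^ 237 ^ 72 ^ 83 ^ 205 = 5

5


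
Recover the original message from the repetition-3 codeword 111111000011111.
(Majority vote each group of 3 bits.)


Groups: 111, 111, 000, 011, 111
Majority votes: 11011

11011


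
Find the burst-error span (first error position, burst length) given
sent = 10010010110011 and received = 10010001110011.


XOR: 00000011000000

Burst at position 6, length 2


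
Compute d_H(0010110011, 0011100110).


XOR: 0001010101
Count of 1s: 4

4


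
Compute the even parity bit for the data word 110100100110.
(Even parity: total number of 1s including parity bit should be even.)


Number of 1s in data: 6
Parity bit: 0

0


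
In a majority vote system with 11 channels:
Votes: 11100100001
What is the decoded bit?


Ones: 5 out of 11
Threshold: 6

0 (5/11 voted 1)


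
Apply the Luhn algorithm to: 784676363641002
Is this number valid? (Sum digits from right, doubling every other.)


Luhn sum = 51
51 mod 10 = 1

Invalid (Luhn sum mod 10 = 1)


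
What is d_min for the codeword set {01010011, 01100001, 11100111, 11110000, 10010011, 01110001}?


Comparing all pairs, minimum distance: 1
Can detect 0 errors, correct 0 errors

1


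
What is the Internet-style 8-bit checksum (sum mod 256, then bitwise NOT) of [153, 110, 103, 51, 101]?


Sum = 518 mod 256 = 6
Complement = 249

249


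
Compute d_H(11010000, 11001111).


XOR: 00011111
Count of 1s: 5

5


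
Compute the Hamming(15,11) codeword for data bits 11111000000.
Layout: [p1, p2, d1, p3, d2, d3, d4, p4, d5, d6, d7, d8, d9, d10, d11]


Parity bits: p1=0, p2=1, p3=1, p4=1

011111111000000


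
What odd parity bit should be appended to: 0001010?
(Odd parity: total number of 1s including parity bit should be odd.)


Number of 1s in data: 2
Parity bit: 1

1


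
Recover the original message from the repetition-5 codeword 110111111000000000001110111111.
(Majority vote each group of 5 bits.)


Groups: 11011, 11110, 00000, 00000, 11101, 11111
Majority votes: 110011

110011


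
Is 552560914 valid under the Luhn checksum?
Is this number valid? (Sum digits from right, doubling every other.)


Luhn sum = 30
30 mod 10 = 0

Valid (Luhn sum mod 10 = 0)


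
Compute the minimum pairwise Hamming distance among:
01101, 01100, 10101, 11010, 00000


Comparing all pairs, minimum distance: 1
Can detect 0 errors, correct 0 errors

1


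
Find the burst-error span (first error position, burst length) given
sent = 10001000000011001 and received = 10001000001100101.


XOR: 00000000001111100

Burst at position 10, length 5


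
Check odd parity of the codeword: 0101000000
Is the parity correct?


Number of 1s: 2

No, parity error (2 ones)


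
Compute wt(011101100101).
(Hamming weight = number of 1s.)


Counting 1s in 011101100101

7


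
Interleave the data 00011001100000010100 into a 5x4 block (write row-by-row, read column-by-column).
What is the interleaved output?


Matrix:
  0001
  1001
  1000
  0001
  0100
Read columns: 01100000010000011010

01100000010000011010


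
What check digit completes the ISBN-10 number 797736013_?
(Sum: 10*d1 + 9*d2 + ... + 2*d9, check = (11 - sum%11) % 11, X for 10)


Weighted sum: 313
313 mod 11 = 5

Check digit: 6


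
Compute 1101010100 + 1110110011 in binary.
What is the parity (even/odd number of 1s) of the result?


1101010100 = 852
1110110011 = 947
Sum = 1799 = 11100000111
1s count = 6

even parity (6 ones in 11100000111)


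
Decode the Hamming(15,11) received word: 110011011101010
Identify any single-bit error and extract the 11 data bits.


Syndrome = 9: error at position 9

Data: 01100101010 (corrected bit 9)


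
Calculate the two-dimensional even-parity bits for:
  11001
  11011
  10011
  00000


Row parities: 1010
Column parities: 10001

Row P: 1010, Col P: 10001, Corner: 0


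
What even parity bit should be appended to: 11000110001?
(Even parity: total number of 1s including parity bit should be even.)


Number of 1s in data: 5
Parity bit: 1

1


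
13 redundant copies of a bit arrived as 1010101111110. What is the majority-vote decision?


Ones: 9 out of 13
Threshold: 7

1 (9/13 voted 1)


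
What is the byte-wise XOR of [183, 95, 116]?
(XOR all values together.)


XOR chain: 183 ^ 95 ^ 116 = 156

156


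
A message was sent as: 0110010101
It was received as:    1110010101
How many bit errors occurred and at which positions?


XOR: 1000000000

1 error(s) at position(s): 0


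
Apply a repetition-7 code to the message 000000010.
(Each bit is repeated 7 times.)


Each bit -> 7 copies

000000000000000000000000000000000000000000000000011111110000000


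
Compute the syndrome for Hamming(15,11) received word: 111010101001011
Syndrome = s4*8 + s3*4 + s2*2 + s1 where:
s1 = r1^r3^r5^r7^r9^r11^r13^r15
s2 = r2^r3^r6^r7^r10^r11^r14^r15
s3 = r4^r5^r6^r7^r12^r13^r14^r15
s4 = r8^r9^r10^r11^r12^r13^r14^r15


s1=0, s2=1, s3=1, s4=0

Syndrome = 6 (error at position 6)


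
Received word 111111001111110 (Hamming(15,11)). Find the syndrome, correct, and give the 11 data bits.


Syndrome = 0: no error detected

Data: 11101111110 (no errors)


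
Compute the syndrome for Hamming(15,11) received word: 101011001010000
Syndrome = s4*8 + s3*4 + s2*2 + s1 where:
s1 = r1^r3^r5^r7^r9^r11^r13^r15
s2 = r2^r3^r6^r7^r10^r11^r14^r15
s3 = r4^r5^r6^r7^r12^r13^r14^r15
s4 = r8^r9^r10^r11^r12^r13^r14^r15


s1=1, s2=1, s3=0, s4=0

Syndrome = 3 (error at position 3)


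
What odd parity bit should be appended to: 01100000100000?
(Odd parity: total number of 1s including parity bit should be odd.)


Number of 1s in data: 3
Parity bit: 0

0


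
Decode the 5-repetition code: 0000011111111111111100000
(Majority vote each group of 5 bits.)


Groups: 00000, 11111, 11111, 11111, 00000
Majority votes: 01110

01110


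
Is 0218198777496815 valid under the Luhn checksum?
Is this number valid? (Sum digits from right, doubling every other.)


Luhn sum = 84
84 mod 10 = 4

Invalid (Luhn sum mod 10 = 4)


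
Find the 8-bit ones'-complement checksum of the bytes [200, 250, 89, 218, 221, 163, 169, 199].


Sum = 1509 mod 256 = 229
Complement = 26

26


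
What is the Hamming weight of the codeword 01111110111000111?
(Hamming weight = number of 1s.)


Counting 1s in 01111110111000111

12


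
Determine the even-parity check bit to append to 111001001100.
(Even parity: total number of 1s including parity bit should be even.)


Number of 1s in data: 6
Parity bit: 0

0


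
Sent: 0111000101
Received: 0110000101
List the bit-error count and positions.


XOR: 0001000000

1 error(s) at position(s): 3


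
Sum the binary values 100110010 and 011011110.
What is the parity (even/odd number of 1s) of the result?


100110010 = 306
011011110 = 222
Sum = 528 = 1000010000
1s count = 2

even parity (2 ones in 1000010000)


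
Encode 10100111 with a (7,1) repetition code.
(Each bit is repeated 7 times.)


Each bit -> 7 copies

11111110000000111111100000000000000111111111111111111111


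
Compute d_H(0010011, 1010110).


XOR: 1000101
Count of 1s: 3

3


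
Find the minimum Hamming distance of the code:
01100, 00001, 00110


Comparing all pairs, minimum distance: 2
Can detect 1 errors, correct 0 errors

2


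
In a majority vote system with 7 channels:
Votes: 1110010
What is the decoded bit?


Ones: 4 out of 7
Threshold: 4

1 (4/7 voted 1)


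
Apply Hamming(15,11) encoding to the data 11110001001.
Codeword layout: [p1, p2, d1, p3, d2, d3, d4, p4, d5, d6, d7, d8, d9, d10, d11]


Parity bits: p1=0, p2=0, p3=1, p4=0

001111100001001


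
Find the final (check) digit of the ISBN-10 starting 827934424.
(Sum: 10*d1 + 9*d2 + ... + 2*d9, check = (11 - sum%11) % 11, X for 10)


Weighted sum: 285
285 mod 11 = 10

Check digit: 1


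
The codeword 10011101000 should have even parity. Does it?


Number of 1s: 5

No, parity error (5 ones)


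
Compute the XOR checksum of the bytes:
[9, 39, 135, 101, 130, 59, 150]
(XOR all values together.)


XOR chain: 9 ^ 39 ^ 135 ^ 101 ^ 130 ^ 59 ^ 150 = 227

227


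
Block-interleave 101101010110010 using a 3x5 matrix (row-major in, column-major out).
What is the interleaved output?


Matrix:
  10110
  10101
  10010
Read columns: 111000110101010

111000110101010


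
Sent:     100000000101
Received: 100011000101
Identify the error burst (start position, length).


XOR: 000011000000

Burst at position 4, length 2


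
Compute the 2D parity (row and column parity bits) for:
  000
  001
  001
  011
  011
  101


Row parities: 011000
Column parities: 101

Row P: 011000, Col P: 101, Corner: 0


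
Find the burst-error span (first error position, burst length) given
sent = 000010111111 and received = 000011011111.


XOR: 000001100000

Burst at position 5, length 2


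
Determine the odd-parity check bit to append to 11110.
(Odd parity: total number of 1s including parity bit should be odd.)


Number of 1s in data: 4
Parity bit: 1

1


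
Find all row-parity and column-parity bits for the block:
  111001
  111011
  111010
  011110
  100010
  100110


Row parities: 010001
Column parities: 100010

Row P: 010001, Col P: 100010, Corner: 0


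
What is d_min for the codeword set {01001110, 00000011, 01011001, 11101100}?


Comparing all pairs, minimum distance: 3
Can detect 2 errors, correct 1 errors

3


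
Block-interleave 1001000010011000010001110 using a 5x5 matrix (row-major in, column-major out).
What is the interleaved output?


Matrix:
  10010
  00010
  01100
  00100
  01110
Read columns: 1000000101001111100100000

1000000101001111100100000


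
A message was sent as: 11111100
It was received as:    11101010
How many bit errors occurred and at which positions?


XOR: 00010110

3 error(s) at position(s): 3, 5, 6


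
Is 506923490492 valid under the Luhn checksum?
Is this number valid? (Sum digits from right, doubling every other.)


Luhn sum = 52
52 mod 10 = 2

Invalid (Luhn sum mod 10 = 2)


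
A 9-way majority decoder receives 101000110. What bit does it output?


Ones: 4 out of 9
Threshold: 5

0 (4/9 voted 1)


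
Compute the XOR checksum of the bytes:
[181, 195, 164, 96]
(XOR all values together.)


XOR chain: 181 ^ 195 ^ 164 ^ 96 = 178

178


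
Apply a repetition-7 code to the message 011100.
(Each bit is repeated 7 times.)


Each bit -> 7 copies

000000011111111111111111111100000000000000


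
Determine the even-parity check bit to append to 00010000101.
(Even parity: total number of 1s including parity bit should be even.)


Number of 1s in data: 3
Parity bit: 1

1


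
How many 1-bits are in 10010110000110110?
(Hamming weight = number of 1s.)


Counting 1s in 10010110000110110

8


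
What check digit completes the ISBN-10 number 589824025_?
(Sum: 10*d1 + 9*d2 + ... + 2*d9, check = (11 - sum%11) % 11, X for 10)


Weighted sum: 298
298 mod 11 = 1

Check digit: X


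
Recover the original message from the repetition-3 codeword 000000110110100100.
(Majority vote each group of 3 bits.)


Groups: 000, 000, 110, 110, 100, 100
Majority votes: 001100

001100


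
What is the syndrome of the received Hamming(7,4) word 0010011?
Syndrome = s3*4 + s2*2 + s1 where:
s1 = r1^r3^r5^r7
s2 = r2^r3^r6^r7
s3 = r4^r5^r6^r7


s1=0, s2=1, s3=0

Syndrome = 2 (error at position 2)


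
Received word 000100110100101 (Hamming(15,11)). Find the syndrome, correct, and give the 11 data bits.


Syndrome = 3: error at position 3

Data: 10010100101 (corrected bit 3)


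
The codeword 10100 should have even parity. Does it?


Number of 1s: 2

Yes, parity is correct (2 ones)


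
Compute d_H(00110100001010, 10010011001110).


XOR: 10100111000100
Count of 1s: 6

6


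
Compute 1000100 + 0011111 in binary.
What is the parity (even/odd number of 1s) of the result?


1000100 = 68
0011111 = 31
Sum = 99 = 1100011
1s count = 4

even parity (4 ones in 1100011)


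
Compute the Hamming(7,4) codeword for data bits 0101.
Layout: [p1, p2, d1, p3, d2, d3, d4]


Parity bits: p1=0, p2=1, p3=0

0100101


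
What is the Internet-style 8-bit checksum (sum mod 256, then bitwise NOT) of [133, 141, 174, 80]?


Sum = 528 mod 256 = 16
Complement = 239

239


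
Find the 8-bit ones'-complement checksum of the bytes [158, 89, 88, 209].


Sum = 544 mod 256 = 32
Complement = 223

223


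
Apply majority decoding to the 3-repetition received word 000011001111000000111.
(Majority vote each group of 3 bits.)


Groups: 000, 011, 001, 111, 000, 000, 111
Majority votes: 0101001

0101001


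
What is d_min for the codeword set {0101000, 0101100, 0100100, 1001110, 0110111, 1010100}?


Comparing all pairs, minimum distance: 1
Can detect 0 errors, correct 0 errors

1


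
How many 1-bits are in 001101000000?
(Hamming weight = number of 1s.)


Counting 1s in 001101000000

3


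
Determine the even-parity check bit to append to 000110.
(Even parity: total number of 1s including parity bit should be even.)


Number of 1s in data: 2
Parity bit: 0

0


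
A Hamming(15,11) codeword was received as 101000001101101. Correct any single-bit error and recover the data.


Syndrome = 15: error at position 15

Data: 10001101100 (corrected bit 15)


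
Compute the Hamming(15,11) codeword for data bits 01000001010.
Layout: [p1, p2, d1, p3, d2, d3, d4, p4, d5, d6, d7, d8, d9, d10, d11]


Parity bits: p1=1, p2=1, p3=1, p4=0

110110000001010


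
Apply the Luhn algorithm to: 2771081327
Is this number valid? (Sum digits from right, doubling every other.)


Luhn sum = 41
41 mod 10 = 1

Invalid (Luhn sum mod 10 = 1)


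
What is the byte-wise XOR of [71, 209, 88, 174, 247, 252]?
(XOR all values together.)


XOR chain: 71 ^ 209 ^ 88 ^ 174 ^ 247 ^ 252 = 107

107


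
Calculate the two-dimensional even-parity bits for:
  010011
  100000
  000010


Row parities: 111
Column parities: 110001

Row P: 111, Col P: 110001, Corner: 1


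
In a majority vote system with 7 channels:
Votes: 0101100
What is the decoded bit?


Ones: 3 out of 7
Threshold: 4

0 (3/7 voted 1)


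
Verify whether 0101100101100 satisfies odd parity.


Number of 1s: 6

No, parity error (6 ones)


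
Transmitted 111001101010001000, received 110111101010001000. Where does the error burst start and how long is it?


XOR: 001110000000000000

Burst at position 2, length 3


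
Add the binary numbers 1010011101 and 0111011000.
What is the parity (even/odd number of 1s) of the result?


1010011101 = 669
0111011000 = 472
Sum = 1141 = 10001110101
1s count = 6

even parity (6 ones in 10001110101)


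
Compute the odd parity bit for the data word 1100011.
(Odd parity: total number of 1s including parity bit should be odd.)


Number of 1s in data: 4
Parity bit: 1

1


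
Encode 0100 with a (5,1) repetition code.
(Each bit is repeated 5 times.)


Each bit -> 5 copies

00000111110000000000


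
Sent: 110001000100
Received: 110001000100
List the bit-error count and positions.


XOR: 000000000000

0 errors (received matches sent)


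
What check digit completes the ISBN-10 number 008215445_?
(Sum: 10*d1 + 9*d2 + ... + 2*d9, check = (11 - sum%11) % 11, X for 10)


Weighted sum: 147
147 mod 11 = 4

Check digit: 7


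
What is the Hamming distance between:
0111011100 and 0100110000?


XOR: 0011101100
Count of 1s: 5

5


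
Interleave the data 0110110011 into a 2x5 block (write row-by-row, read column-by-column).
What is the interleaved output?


Matrix:
  01101
  10011
Read columns: 0110100111

0110100111


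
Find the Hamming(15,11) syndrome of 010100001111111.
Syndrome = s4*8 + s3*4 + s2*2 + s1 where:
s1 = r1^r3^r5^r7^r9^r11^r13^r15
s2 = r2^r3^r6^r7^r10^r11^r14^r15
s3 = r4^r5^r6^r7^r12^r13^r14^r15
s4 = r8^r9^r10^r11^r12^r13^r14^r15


s1=0, s2=1, s3=1, s4=1

Syndrome = 14 (error at position 14)


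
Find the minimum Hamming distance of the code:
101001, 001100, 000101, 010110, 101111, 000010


Comparing all pairs, minimum distance: 2
Can detect 1 errors, correct 0 errors

2


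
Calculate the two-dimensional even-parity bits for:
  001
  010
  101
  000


Row parities: 1100
Column parities: 110

Row P: 1100, Col P: 110, Corner: 0


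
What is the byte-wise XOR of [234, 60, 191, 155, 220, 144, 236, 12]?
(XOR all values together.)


XOR chain: 234 ^ 60 ^ 191 ^ 155 ^ 220 ^ 144 ^ 236 ^ 12 = 94

94


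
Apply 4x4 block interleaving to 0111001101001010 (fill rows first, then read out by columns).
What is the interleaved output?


Matrix:
  0111
  0011
  0100
  1010
Read columns: 0001101011011100

0001101011011100


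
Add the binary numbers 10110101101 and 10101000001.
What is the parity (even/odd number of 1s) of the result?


10110101101 = 1453
10101000001 = 1345
Sum = 2798 = 101011101110
1s count = 8

even parity (8 ones in 101011101110)


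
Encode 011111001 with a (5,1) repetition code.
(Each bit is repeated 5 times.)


Each bit -> 5 copies

000001111111111111111111111111000000000011111


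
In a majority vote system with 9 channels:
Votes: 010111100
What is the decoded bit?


Ones: 5 out of 9
Threshold: 5

1 (5/9 voted 1)


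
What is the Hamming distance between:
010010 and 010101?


XOR: 000111
Count of 1s: 3

3


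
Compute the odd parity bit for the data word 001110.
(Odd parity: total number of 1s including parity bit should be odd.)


Number of 1s in data: 3
Parity bit: 0

0


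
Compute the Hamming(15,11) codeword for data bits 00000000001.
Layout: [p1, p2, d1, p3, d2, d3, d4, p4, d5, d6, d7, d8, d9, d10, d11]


Parity bits: p1=1, p2=1, p3=1, p4=1

110100010000001


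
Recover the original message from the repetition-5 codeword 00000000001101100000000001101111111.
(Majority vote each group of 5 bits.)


Groups: 00000, 00000, 11011, 00000, 00000, 11011, 11111
Majority votes: 0010011

0010011


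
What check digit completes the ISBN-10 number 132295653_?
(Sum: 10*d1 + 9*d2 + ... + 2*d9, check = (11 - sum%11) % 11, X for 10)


Weighted sum: 191
191 mod 11 = 4

Check digit: 7


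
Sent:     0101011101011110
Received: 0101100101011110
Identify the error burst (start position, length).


XOR: 0000111000000000

Burst at position 4, length 3


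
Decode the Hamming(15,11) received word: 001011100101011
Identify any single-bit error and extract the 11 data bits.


Syndrome = 0: no error detected

Data: 11110101011 (no errors)


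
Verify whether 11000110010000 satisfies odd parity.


Number of 1s: 5

Yes, parity is correct (5 ones)


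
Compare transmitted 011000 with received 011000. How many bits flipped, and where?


XOR: 000000

0 errors (received matches sent)


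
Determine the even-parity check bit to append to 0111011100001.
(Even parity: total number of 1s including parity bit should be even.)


Number of 1s in data: 7
Parity bit: 1

1


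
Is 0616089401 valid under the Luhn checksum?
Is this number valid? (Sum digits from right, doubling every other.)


Luhn sum = 36
36 mod 10 = 6

Invalid (Luhn sum mod 10 = 6)


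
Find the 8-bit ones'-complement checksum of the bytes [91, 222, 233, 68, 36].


Sum = 650 mod 256 = 138
Complement = 117

117


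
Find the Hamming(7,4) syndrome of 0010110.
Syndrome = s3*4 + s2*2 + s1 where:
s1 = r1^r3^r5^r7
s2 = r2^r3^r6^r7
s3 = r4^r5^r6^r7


s1=0, s2=0, s3=0

Syndrome = 0 (no error)


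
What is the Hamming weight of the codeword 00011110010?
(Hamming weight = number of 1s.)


Counting 1s in 00011110010

5


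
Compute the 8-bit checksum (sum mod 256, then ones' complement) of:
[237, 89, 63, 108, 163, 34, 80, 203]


Sum = 977 mod 256 = 209
Complement = 46

46


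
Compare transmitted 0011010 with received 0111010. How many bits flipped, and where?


XOR: 0100000

1 error(s) at position(s): 1


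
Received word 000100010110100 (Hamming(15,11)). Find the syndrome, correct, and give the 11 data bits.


Syndrome = 0: no error detected

Data: 00000110100 (no errors)


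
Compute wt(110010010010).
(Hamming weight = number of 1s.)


Counting 1s in 110010010010

5


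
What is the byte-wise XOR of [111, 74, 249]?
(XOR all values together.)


XOR chain: 111 ^ 74 ^ 249 = 220

220


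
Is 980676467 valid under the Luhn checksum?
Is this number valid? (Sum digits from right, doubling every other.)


Luhn sum = 43
43 mod 10 = 3

Invalid (Luhn sum mod 10 = 3)


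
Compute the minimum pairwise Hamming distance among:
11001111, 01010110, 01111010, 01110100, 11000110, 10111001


Comparing all pairs, minimum distance: 2
Can detect 1 errors, correct 0 errors

2


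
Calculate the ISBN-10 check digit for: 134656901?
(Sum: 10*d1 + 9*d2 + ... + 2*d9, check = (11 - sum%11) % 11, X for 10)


Weighted sum: 209
209 mod 11 = 0

Check digit: 0


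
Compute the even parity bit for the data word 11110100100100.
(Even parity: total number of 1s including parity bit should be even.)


Number of 1s in data: 7
Parity bit: 1

1


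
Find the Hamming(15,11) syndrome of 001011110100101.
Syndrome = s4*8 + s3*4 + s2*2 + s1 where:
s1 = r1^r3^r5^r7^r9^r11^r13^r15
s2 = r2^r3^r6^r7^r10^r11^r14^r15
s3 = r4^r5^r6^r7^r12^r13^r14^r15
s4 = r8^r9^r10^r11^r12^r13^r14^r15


s1=1, s2=1, s3=1, s4=0

Syndrome = 7 (error at position 7)


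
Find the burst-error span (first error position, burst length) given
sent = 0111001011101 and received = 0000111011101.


XOR: 0111110000000

Burst at position 1, length 5


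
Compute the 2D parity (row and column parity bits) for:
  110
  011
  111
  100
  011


Row parities: 00110
Column parities: 101

Row P: 00110, Col P: 101, Corner: 0


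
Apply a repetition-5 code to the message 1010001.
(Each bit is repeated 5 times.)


Each bit -> 5 copies

11111000001111100000000000000011111


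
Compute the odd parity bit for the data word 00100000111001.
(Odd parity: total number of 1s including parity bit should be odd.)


Number of 1s in data: 5
Parity bit: 0

0


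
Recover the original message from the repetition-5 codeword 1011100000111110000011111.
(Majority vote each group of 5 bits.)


Groups: 10111, 00000, 11111, 00000, 11111
Majority votes: 10101

10101


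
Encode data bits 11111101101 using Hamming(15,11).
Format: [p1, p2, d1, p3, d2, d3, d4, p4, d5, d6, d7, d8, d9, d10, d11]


Parity bits: p1=0, p2=1, p3=0, p4=1

011011111101101


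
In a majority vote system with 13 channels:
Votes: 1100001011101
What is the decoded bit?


Ones: 7 out of 13
Threshold: 7

1 (7/13 voted 1)


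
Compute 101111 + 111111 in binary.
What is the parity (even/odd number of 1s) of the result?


101111 = 47
111111 = 63
Sum = 110 = 1101110
1s count = 5

odd parity (5 ones in 1101110)


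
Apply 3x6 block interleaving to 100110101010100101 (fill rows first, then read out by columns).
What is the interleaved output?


Matrix:
  100110
  101010
  100101
Read columns: 111000010101110001

111000010101110001


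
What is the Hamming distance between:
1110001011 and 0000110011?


XOR: 1110111000
Count of 1s: 6

6


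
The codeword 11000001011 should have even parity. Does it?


Number of 1s: 5

No, parity error (5 ones)


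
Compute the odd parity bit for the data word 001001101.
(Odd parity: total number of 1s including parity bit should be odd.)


Number of 1s in data: 4
Parity bit: 1

1


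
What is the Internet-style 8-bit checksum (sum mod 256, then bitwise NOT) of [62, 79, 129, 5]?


Sum = 275 mod 256 = 19
Complement = 236

236


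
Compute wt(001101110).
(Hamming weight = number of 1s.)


Counting 1s in 001101110

5


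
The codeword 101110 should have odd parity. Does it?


Number of 1s: 4

No, parity error (4 ones)


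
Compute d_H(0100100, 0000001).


XOR: 0100101
Count of 1s: 3

3


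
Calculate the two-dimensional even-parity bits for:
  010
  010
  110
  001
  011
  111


Row parities: 110101
Column parities: 011

Row P: 110101, Col P: 011, Corner: 0


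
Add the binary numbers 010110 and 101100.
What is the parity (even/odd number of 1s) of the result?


010110 = 22
101100 = 44
Sum = 66 = 1000010
1s count = 2

even parity (2 ones in 1000010)


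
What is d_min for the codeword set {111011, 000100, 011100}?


Comparing all pairs, minimum distance: 2
Can detect 1 errors, correct 0 errors

2


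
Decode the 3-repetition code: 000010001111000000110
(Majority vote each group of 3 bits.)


Groups: 000, 010, 001, 111, 000, 000, 110
Majority votes: 0001001

0001001


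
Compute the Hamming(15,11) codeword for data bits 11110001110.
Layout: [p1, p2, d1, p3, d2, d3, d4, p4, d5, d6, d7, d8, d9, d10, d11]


Parity bits: p1=0, p2=0, p3=0, p4=1

001011110001110


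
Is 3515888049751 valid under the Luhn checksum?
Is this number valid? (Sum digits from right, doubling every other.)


Luhn sum = 51
51 mod 10 = 1

Invalid (Luhn sum mod 10 = 1)


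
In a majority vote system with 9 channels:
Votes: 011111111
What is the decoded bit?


Ones: 8 out of 9
Threshold: 5

1 (8/9 voted 1)


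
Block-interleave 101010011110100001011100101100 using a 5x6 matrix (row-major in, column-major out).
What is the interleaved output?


Matrix:
  101010
  011110
  100001
  011100
  101100
Read columns: 101010101011011010111100000100

101010101011011010111100000100


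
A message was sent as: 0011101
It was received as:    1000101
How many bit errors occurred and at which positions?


XOR: 1011000

3 error(s) at position(s): 0, 2, 3


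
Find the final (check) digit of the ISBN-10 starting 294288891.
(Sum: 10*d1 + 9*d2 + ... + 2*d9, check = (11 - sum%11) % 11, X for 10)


Weighted sum: 296
296 mod 11 = 10

Check digit: 1


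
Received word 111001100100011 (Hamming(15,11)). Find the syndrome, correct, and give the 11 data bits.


Syndrome = 10: error at position 10

Data: 10110000011 (corrected bit 10)


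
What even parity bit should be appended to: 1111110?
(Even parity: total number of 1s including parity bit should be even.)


Number of 1s in data: 6
Parity bit: 0

0


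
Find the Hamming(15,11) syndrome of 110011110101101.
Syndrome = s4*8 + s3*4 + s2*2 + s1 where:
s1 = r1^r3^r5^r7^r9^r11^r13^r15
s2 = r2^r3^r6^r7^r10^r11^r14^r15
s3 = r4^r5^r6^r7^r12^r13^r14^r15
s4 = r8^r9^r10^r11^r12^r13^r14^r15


s1=1, s2=1, s3=0, s4=1

Syndrome = 11 (error at position 11)


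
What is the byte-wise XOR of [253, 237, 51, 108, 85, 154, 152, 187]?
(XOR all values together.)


XOR chain: 253 ^ 237 ^ 51 ^ 108 ^ 85 ^ 154 ^ 152 ^ 187 = 163

163


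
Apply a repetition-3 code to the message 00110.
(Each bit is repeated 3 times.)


Each bit -> 3 copies

000000111111000


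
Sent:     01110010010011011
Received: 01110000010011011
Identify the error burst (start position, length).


XOR: 00000010000000000

Burst at position 6, length 1


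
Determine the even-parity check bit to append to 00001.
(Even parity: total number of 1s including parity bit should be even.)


Number of 1s in data: 1
Parity bit: 1

1


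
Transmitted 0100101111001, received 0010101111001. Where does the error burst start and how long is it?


XOR: 0110000000000

Burst at position 1, length 2


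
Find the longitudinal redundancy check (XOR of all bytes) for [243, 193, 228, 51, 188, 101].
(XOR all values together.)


XOR chain: 243 ^ 193 ^ 228 ^ 51 ^ 188 ^ 101 = 60

60


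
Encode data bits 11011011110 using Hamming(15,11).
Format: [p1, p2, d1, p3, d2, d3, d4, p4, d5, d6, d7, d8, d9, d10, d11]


Parity bits: p1=0, p2=0, p3=1, p4=1

001110111011110


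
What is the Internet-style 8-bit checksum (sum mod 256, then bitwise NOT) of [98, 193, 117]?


Sum = 408 mod 256 = 152
Complement = 103

103


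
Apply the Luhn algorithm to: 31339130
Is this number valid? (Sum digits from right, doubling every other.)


Luhn sum = 32
32 mod 10 = 2

Invalid (Luhn sum mod 10 = 2)


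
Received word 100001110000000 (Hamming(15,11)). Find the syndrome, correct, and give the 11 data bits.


Syndrome = 8: error at position 8

Data: 00110000000 (corrected bit 8)


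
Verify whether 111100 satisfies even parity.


Number of 1s: 4

Yes, parity is correct (4 ones)


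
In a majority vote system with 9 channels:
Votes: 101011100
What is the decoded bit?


Ones: 5 out of 9
Threshold: 5

1 (5/9 voted 1)


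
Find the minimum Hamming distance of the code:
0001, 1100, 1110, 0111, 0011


Comparing all pairs, minimum distance: 1
Can detect 0 errors, correct 0 errors

1


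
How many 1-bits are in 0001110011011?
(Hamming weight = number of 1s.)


Counting 1s in 0001110011011

7


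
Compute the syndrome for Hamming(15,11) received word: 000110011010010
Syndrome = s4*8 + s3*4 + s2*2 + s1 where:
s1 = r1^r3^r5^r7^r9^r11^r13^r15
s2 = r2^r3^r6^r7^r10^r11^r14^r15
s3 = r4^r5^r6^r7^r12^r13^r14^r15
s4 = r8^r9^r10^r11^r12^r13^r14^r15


s1=1, s2=0, s3=1, s4=0

Syndrome = 5 (error at position 5)


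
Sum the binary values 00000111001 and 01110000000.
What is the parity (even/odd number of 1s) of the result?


00000111001 = 57
01110000000 = 896
Sum = 953 = 1110111001
1s count = 7

odd parity (7 ones in 1110111001)


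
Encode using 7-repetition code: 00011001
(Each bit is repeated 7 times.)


Each bit -> 7 copies

00000000000000000000011111111111111000000000000001111111


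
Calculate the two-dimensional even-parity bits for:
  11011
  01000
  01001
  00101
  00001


Row parities: 01001
Column parities: 11110

Row P: 01001, Col P: 11110, Corner: 0


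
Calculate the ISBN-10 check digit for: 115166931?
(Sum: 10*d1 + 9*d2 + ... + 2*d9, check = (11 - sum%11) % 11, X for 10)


Weighted sum: 179
179 mod 11 = 3

Check digit: 8


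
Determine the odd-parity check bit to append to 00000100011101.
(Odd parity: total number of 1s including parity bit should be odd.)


Number of 1s in data: 5
Parity bit: 0

0


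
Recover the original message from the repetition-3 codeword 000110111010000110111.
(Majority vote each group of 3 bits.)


Groups: 000, 110, 111, 010, 000, 110, 111
Majority votes: 0110011

0110011


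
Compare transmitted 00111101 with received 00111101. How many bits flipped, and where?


XOR: 00000000

0 errors (received matches sent)


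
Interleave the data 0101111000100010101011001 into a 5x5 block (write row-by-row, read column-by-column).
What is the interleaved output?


Matrix:
  01011
  11000
  10001
  01010
  11001
Read columns: 0110111011000001001010101

0110111011000001001010101


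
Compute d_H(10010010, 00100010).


XOR: 10110000
Count of 1s: 3

3


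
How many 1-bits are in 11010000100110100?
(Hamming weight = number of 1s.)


Counting 1s in 11010000100110100

7


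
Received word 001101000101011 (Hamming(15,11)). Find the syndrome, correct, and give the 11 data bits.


Syndrome = 6: error at position 6

Data: 10000101011 (corrected bit 6)


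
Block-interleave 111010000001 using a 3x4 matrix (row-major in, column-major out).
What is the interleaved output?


Matrix:
  1110
  1000
  0001
Read columns: 110100100001

110100100001


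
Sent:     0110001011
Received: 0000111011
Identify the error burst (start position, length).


XOR: 0110110000

Burst at position 1, length 5


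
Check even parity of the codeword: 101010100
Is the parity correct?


Number of 1s: 4

Yes, parity is correct (4 ones)


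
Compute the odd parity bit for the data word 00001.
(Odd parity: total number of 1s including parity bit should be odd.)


Number of 1s in data: 1
Parity bit: 0

0


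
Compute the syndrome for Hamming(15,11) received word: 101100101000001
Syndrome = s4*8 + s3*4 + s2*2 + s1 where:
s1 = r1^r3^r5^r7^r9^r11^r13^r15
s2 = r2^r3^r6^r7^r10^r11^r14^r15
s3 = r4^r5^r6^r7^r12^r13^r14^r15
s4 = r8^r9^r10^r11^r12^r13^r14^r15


s1=1, s2=1, s3=1, s4=0

Syndrome = 7 (error at position 7)


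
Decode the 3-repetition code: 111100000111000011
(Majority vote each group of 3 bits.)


Groups: 111, 100, 000, 111, 000, 011
Majority votes: 100101

100101


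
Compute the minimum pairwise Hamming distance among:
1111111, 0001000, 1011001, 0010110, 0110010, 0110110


Comparing all pairs, minimum distance: 1
Can detect 0 errors, correct 0 errors

1


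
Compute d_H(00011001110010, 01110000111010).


XOR: 01101001001000
Count of 1s: 5

5
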